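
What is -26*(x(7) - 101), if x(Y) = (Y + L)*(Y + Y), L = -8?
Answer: 2990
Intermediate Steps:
x(Y) = 2*Y*(-8 + Y) (x(Y) = (Y - 8)*(Y + Y) = (-8 + Y)*(2*Y) = 2*Y*(-8 + Y))
-26*(x(7) - 101) = -26*(2*7*(-8 + 7) - 101) = -26*(2*7*(-1) - 101) = -26*(-14 - 101) = -26*(-115) = 2990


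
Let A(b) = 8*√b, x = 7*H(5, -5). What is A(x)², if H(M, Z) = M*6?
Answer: 13440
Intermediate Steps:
H(M, Z) = 6*M
x = 210 (x = 7*(6*5) = 7*30 = 210)
A(x)² = (8*√210)² = 13440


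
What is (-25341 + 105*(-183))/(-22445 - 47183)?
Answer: 11139/17407 ≈ 0.63991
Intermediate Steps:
(-25341 + 105*(-183))/(-22445 - 47183) = (-25341 - 19215)/(-69628) = -44556*(-1/69628) = 11139/17407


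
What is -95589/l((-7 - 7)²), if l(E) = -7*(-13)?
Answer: -7353/7 ≈ -1050.4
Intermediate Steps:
l(E) = 91
-95589/l((-7 - 7)²) = -95589/91 = -95589*1/91 = -7353/7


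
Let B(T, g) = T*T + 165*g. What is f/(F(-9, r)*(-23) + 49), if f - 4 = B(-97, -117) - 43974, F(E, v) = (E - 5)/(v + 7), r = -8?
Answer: 53866/273 ≈ 197.31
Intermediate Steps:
F(E, v) = (-5 + E)/(7 + v)
B(T, g) = T**2 + 165*g
f = -53866 (f = 4 + (((-97)**2 + 165*(-117)) - 43974) = 4 + ((9409 - 19305) - 43974) = 4 + (-9896 - 43974) = 4 - 53870 = -53866)
f/(F(-9, r)*(-23) + 49) = -53866/(((-5 - 9)/(7 - 8))*(-23) + 49) = -53866/((-14/(-1))*(-23) + 49) = -53866/(-1*(-14)*(-23) + 49) = -53866/(14*(-23) + 49) = -53866/(-322 + 49) = -53866/(-273) = -53866*(-1/273) = 53866/273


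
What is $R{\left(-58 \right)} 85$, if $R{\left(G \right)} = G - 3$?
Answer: $-5185$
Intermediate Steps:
$R{\left(G \right)} = -3 + G$
$R{\left(-58 \right)} 85 = \left(-3 - 58\right) 85 = \left(-61\right) 85 = -5185$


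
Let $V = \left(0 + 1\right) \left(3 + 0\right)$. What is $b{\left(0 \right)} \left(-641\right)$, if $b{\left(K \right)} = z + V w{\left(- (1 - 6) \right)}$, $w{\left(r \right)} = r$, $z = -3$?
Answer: $-7692$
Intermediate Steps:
$V = 3$ ($V = 1 \cdot 3 = 3$)
$b{\left(K \right)} = 12$ ($b{\left(K \right)} = -3 + 3 \left(- (1 - 6)\right) = -3 + 3 \left(\left(-1\right) \left(-5\right)\right) = -3 + 3 \cdot 5 = -3 + 15 = 12$)
$b{\left(0 \right)} \left(-641\right) = 12 \left(-641\right) = -7692$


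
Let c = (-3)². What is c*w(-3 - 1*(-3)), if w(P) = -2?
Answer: -18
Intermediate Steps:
c = 9
c*w(-3 - 1*(-3)) = 9*(-2) = -18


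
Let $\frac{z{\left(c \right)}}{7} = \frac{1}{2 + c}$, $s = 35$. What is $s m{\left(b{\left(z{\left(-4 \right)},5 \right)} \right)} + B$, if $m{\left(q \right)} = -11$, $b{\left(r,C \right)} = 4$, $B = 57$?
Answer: $-328$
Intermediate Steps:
$z{\left(c \right)} = \frac{7}{2 + c}$
$s m{\left(b{\left(z{\left(-4 \right)},5 \right)} \right)} + B = 35 \left(-11\right) + 57 = -385 + 57 = -328$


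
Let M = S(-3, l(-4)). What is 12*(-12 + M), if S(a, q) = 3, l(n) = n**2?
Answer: -108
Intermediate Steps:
M = 3
12*(-12 + M) = 12*(-12 + 3) = 12*(-9) = -108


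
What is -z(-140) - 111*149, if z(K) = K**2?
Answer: -36139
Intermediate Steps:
-z(-140) - 111*149 = -1*(-140)**2 - 111*149 = -1*19600 - 1*16539 = -19600 - 16539 = -36139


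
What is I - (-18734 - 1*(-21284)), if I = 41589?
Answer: 39039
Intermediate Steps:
I - (-18734 - 1*(-21284)) = 41589 - (-18734 - 1*(-21284)) = 41589 - (-18734 + 21284) = 41589 - 1*2550 = 41589 - 2550 = 39039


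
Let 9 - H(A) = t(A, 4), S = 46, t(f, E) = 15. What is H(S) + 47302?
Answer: 47296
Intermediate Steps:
H(A) = -6 (H(A) = 9 - 1*15 = 9 - 15 = -6)
H(S) + 47302 = -6 + 47302 = 47296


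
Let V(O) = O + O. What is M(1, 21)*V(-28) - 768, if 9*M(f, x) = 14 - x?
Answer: -6520/9 ≈ -724.44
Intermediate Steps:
V(O) = 2*O
M(f, x) = 14/9 - x/9 (M(f, x) = (14 - x)/9 = 14/9 - x/9)
M(1, 21)*V(-28) - 768 = (14/9 - ⅑*21)*(2*(-28)) - 768 = (14/9 - 7/3)*(-56) - 768 = -7/9*(-56) - 768 = 392/9 - 768 = -6520/9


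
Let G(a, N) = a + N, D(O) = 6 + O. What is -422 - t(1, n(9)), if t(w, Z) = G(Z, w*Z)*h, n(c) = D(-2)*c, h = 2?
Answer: -566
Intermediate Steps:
n(c) = 4*c (n(c) = (6 - 2)*c = 4*c)
G(a, N) = N + a
t(w, Z) = 2*Z + 2*Z*w (t(w, Z) = (w*Z + Z)*2 = (Z*w + Z)*2 = (Z + Z*w)*2 = 2*Z + 2*Z*w)
-422 - t(1, n(9)) = -422 - 2*4*9*(1 + 1) = -422 - 2*36*2 = -422 - 1*144 = -422 - 144 = -566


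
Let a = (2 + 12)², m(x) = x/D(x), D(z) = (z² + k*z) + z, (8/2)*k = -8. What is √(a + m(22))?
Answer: √86457/21 ≈ 14.002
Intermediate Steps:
k = -2 (k = (¼)*(-8) = -2)
D(z) = z² - z (D(z) = (z² - 2*z) + z = z² - z)
m(x) = 1/(-1 + x) (m(x) = x/((x*(-1 + x))) = x*(1/(x*(-1 + x))) = 1/(-1 + x))
a = 196 (a = 14² = 196)
√(a + m(22)) = √(196 + 1/(-1 + 22)) = √(196 + 1/21) = √(4117/21) = √86457/21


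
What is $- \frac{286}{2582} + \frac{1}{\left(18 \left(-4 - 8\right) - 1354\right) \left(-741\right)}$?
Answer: $- \frac{166360619}{1501910670} \approx -0.11077$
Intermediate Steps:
$- \frac{286}{2582} + \frac{1}{\left(18 \left(-4 - 8\right) - 1354\right) \left(-741\right)} = \left(-286\right) \frac{1}{2582} + \frac{1}{18 \left(-12\right) - 1354} \left(- \frac{1}{741}\right) = - \frac{143}{1291} + \frac{1}{-216 - 1354} \left(- \frac{1}{741}\right) = - \frac{143}{1291} + \frac{1}{-1570} \left(- \frac{1}{741}\right) = - \frac{143}{1291} - - \frac{1}{1163370} = - \frac{143}{1291} + \frac{1}{1163370} = - \frac{166360619}{1501910670}$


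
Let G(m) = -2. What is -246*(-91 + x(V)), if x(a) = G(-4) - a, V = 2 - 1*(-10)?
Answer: 25830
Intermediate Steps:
V = 12 (V = 2 + 10 = 12)
x(a) = -2 - a
-246*(-91 + x(V)) = -246*(-91 + (-2 - 1*12)) = -246*(-91 + (-2 - 12)) = -246*(-91 - 14) = -246*(-105) = 25830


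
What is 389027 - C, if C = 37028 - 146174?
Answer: 498173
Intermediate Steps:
C = -109146
389027 - C = 389027 - 1*(-109146) = 389027 + 109146 = 498173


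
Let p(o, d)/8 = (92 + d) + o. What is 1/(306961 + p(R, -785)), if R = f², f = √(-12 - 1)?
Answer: 1/301313 ≈ 3.3188e-6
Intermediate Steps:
f = I*√13 (f = √(-13) = I*√13 ≈ 3.6056*I)
R = -13 (R = (I*√13)² = -13)
p(o, d) = 736 + 8*d + 8*o (p(o, d) = 8*((92 + d) + o) = 8*(92 + d + o) = 736 + 8*d + 8*o)
1/(306961 + p(R, -785)) = 1/(306961 + (736 + 8*(-785) + 8*(-13))) = 1/(306961 + (736 - 6280 - 104)) = 1/(306961 - 5648) = 1/301313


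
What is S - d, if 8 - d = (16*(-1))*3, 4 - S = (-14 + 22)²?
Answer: -116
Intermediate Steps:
S = -60 (S = 4 - (-14 + 22)² = 4 - 1*8² = 4 - 1*64 = 4 - 64 = -60)
d = 56 (d = 8 - 16*(-1)*3 = 8 - (-16)*3 = 8 - 1*(-48) = 8 + 48 = 56)
S - d = -60 - 1*56 = -60 - 56 = -116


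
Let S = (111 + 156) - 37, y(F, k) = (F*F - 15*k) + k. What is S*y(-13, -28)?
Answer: 129030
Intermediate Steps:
y(F, k) = F² - 14*k (y(F, k) = (F² - 15*k) + k = F² - 14*k)
S = 230 (S = 267 - 37 = 230)
S*y(-13, -28) = 230*((-13)² - 14*(-28)) = 230*(169 + 392) = 230*561 = 129030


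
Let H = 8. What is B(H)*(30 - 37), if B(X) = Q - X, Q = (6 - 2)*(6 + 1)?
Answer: -140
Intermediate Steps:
Q = 28 (Q = 4*7 = 28)
B(X) = 28 - X
B(H)*(30 - 37) = (28 - 1*8)*(30 - 37) = (28 - 8)*(-7) = 20*(-7) = -140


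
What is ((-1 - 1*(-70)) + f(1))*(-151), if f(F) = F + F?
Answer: -10721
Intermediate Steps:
f(F) = 2*F
((-1 - 1*(-70)) + f(1))*(-151) = ((-1 - 1*(-70)) + 2*1)*(-151) = ((-1 + 70) + 2)*(-151) = (69 + 2)*(-151) = 71*(-151) = -10721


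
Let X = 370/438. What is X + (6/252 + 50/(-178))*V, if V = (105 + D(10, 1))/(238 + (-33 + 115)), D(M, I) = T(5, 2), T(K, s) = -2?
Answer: 22179147/29106560 ≈ 0.76200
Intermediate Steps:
D(M, I) = -2
X = 185/219 (X = 370*(1/438) = 185/219 ≈ 0.84475)
V = 103/320 (V = (105 - 2)/(238 + (-33 + 115)) = 103/(238 + 82) = 103/320 ≈ 0.32188)
X + (6/252 + 50/(-178))*V = 185/219 + (6/252 + 50/(-178))*(103/320) = 185/219 + (6*(1/252) + 50*(-1/178))*(103/320) = 185/219 + (1/42 - 25/89)*(103/320) = 185/219 - 961/3738*103/320 = 185/219 - 98983/1196160 = 22179147/29106560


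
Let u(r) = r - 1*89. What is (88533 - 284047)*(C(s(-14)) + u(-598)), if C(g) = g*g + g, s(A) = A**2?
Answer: -7414868450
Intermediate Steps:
u(r) = -89 + r (u(r) = r - 89 = -89 + r)
C(g) = g + g**2 (C(g) = g**2 + g = g + g**2)
(88533 - 284047)*(C(s(-14)) + u(-598)) = (88533 - 284047)*((-14)**2*(1 + (-14)**2) + (-89 - 598)) = -195514*(196*(1 + 196) - 687) = -195514*(196*197 - 687) = -195514*(38612 - 687) = -195514*37925 = -7414868450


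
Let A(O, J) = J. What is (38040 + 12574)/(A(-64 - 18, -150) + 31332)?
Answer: 25307/15591 ≈ 1.6232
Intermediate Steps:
(38040 + 12574)/(A(-64 - 18, -150) + 31332) = (38040 + 12574)/(-150 + 31332) = 50614/31182 = 50614*(1/31182) = 25307/15591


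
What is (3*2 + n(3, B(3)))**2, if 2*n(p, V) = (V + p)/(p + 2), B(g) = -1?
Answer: 961/25 ≈ 38.440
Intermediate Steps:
n(p, V) = (V + p)/(2*(2 + p)) (n(p, V) = ((V + p)/(p + 2))/2 = ((V + p)/(2 + p))/2 = (V + p)/(2*(2 + p)))
(3*2 + n(3, B(3)))**2 = (3*2 + (-1 + 3)/(2*(2 + 3)))**2 = (6 + (1/2)*2/5)**2 = (6 + (1/2)*(1/5)*2)**2 = (6 + 1/5)**2 = (31/5)**2 = 961/25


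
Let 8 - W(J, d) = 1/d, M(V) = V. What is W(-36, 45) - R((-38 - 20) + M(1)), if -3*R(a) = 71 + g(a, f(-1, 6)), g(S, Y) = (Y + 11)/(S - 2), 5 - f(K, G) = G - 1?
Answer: 83851/2655 ≈ 31.582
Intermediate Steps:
f(K, G) = 6 - G (f(K, G) = 5 - (G - 1) = 5 - (-1 + G) = 5 + (1 - G) = 6 - G)
W(J, d) = 8 - 1/d
g(S, Y) = (11 + Y)/(-2 + S)
R(a) = -71/3 - 11/(3*(-2 + a)) (R(a) = -(71 + (11 + (6 - 1*6))/(-2 + a))/3 = -(71 + (11 + (6 - 6))/(-2 + a))/3 = -(71 + (11 + 0)/(-2 + a))/3 = -(71 + 11/(-2 + a))/3 = -71/3 - 11/(3*(-2 + a)))
W(-36, 45) - R((-38 - 20) + M(1)) = (8 - 1/45) - (131 - 71*((-38 - 20) + 1))/(3*(-2 + ((-38 - 20) + 1))) = (8 - 1*1/45) - (131 - 71*(-58 + 1))/(3*(-2 + (-58 + 1))) = (8 - 1/45) - (131 - 71*(-57))/(3*(-2 - 57)) = 359/45 - (131 + 4047)/(3*(-59)) = 359/45 - (-1)*4178/(3*59) = 359/45 - 1*(-4178/177) = 359/45 + 4178/177 = 83851/2655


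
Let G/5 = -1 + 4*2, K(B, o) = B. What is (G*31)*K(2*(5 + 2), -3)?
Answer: 15190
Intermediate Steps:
G = 35 (G = 5*(-1 + 4*2) = 5*(-1 + 8) = 5*7 = 35)
(G*31)*K(2*(5 + 2), -3) = (35*31)*(2*(5 + 2)) = 1085*(2*7) = 1085*14 = 15190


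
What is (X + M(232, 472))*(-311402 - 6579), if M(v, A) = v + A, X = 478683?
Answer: -152435957647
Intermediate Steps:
M(v, A) = A + v
(X + M(232, 472))*(-311402 - 6579) = (478683 + (472 + 232))*(-311402 - 6579) = (478683 + 704)*(-317981) = 479387*(-317981) = -152435957647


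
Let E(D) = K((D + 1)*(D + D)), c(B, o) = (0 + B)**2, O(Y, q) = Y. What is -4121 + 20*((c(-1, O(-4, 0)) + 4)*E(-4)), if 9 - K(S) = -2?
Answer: -3021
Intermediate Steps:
c(B, o) = B**2
K(S) = 11 (K(S) = 9 - 1*(-2) = 9 + 2 = 11)
E(D) = 11
-4121 + 20*((c(-1, O(-4, 0)) + 4)*E(-4)) = -4121 + 20*(((-1)**2 + 4)*11) = -4121 + 20*((1 + 4)*11) = -4121 + 20*(5*11) = -4121 + 20*55 = -4121 + 1100 = -3021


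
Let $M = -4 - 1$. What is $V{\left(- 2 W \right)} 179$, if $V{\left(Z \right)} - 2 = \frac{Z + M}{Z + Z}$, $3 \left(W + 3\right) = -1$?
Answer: $\frac{3043}{8} \approx 380.38$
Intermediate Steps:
$W = - \frac{10}{3}$ ($W = -3 + \frac{1}{3} \left(-1\right) = -3 - \frac{1}{3} = - \frac{10}{3} \approx -3.3333$)
$M = -5$ ($M = -4 - 1 = -5$)
$V{\left(Z \right)} = 2 + \frac{-5 + Z}{2 Z}$ ($V{\left(Z \right)} = 2 + \frac{Z - 5}{Z + Z} = 2 + \frac{-5 + Z}{2 Z}$)
$V{\left(- 2 W \right)} 179 = \frac{5 \left(-1 - - \frac{20}{3}\right)}{2 \left(\left(-2\right) \left(- \frac{10}{3}\right)\right)} 179 = \frac{5 \left(-1 + \frac{20}{3}\right)}{2 \cdot \frac{20}{3}} \cdot 179 = \frac{5}{2} \cdot \frac{3}{20} \cdot \frac{17}{3} \cdot 179 = \frac{17}{8} \cdot 179 = \frac{3043}{8}$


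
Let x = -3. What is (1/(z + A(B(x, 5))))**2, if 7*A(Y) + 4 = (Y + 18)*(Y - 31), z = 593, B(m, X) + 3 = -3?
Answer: 1/279841 ≈ 3.5735e-6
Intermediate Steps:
B(m, X) = -6 (B(m, X) = -3 - 3 = -6)
A(Y) = -4/7 + (-31 + Y)*(18 + Y)/7 (A(Y) = -4/7 + ((Y + 18)*(Y - 31))/7 = -4/7 + ((18 + Y)*(-31 + Y))/7 = -4/7 + ((-31 + Y)*(18 + Y))/7 = -4/7 + (-31 + Y)*(18 + Y)/7)
(1/(z + A(B(x, 5))))**2 = (1/(593 + (-562/7 - 13/7*(-6) + (1/7)*(-6)**2)))**2 = (1/(593 + (-562/7 + 78/7 + (1/7)*36)))**2 = (1/(593 + (-562/7 + 78/7 + 36/7)))**2 = (1/(593 - 64))**2 = (1/529)**2 = 1/279841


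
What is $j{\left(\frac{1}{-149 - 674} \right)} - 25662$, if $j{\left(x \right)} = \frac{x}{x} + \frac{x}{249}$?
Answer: $- \frac{5258631748}{204927} \approx -25661.0$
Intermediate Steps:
$j{\left(x \right)} = 1 + \frac{x}{249}$ ($j{\left(x \right)} = 1 + x \frac{1}{249} = 1 + \frac{x}{249}$)
$j{\left(\frac{1}{-149 - 674} \right)} - 25662 = \left(1 + \frac{1}{249 \left(-149 - 674\right)}\right) - 25662 = \left(1 + \frac{1}{249 \left(-823\right)}\right) - 25662 = \left(1 + \frac{1}{249} \left(- \frac{1}{823}\right)\right) - 25662 = \left(1 - \frac{1}{204927}\right) - 25662 = \frac{204926}{204927} - 25662 = - \frac{5258631748}{204927}$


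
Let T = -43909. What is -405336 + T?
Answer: -449245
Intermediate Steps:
-405336 + T = -405336 - 43909 = -449245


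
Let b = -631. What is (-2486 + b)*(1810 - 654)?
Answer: -3603252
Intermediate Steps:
(-2486 + b)*(1810 - 654) = (-2486 - 631)*(1810 - 654) = -3117*1156 = -3603252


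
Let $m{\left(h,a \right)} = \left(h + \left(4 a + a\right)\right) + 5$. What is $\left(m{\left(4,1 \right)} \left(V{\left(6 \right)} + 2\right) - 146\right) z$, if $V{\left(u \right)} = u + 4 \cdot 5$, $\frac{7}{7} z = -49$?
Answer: $-12054$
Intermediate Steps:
$z = -49$
$m{\left(h,a \right)} = 5 + h + 5 a$ ($m{\left(h,a \right)} = \left(h + 5 a\right) + 5 = 5 + h + 5 a$)
$V{\left(u \right)} = 20 + u$ ($V{\left(u \right)} = u + 20 = 20 + u$)
$\left(m{\left(4,1 \right)} \left(V{\left(6 \right)} + 2\right) - 146\right) z = \left(\left(5 + 4 + 5 \cdot 1\right) \left(\left(20 + 6\right) + 2\right) - 146\right) \left(-49\right) = \left(\left(5 + 4 + 5\right) \left(26 + 2\right) - 146\right) \left(-49\right) = \left(14 \cdot 28 - 146\right) \left(-49\right) = \left(392 - 146\right) \left(-49\right) = 246 \left(-49\right) = -12054$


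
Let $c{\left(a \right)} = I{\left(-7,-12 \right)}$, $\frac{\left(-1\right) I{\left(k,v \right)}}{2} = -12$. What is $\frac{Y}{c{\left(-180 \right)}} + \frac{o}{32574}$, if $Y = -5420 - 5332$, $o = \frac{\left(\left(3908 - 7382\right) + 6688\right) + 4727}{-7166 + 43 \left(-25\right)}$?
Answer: $- \frac{40087391191}{89480778} \approx -448.0$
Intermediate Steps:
$I{\left(k,v \right)} = 24$ ($I{\left(k,v \right)} = \left(-2\right) \left(-12\right) = 24$)
$o = - \frac{2647}{2747}$ ($o = \frac{\left(-3474 + 6688\right) + 4727}{-7166 - 1075} = \frac{3214 + 4727}{-8241} = 7941 \left(- \frac{1}{8241}\right) = - \frac{2647}{2747} \approx -0.9636$)
$c{\left(a \right)} = 24$
$Y = -10752$
$\frac{Y}{c{\left(-180 \right)}} + \frac{o}{32574} = - \frac{10752}{24} - \frac{2647}{2747 \cdot 32574} = \left(-10752\right) \frac{1}{24} - \frac{2647}{89480778} = -448 - \frac{2647}{89480778} = - \frac{40087391191}{89480778}$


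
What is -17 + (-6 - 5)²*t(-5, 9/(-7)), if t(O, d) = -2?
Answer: -259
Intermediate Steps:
-17 + (-6 - 5)²*t(-5, 9/(-7)) = -17 + (-6 - 5)²*(-2) = -17 + (-11)²*(-2) = -17 + 121*(-2) = -17 - 242 = -259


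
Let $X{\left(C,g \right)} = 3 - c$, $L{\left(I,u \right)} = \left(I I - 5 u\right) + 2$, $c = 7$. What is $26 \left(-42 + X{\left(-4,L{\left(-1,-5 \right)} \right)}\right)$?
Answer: $-1196$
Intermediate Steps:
$L{\left(I,u \right)} = 2 + I^{2} - 5 u$ ($L{\left(I,u \right)} = \left(I^{2} - 5 u\right) + 2 = 2 + I^{2} - 5 u$)
$X{\left(C,g \right)} = -4$ ($X{\left(C,g \right)} = 3 - 7 = -4$)
$26 \left(-42 + X{\left(-4,L{\left(-1,-5 \right)} \right)}\right) = 26 \left(-42 - 4\right) = 26 \left(-46\right) = -1196$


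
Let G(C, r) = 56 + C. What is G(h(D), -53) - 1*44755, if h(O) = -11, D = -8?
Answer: -44710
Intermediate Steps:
G(h(D), -53) - 1*44755 = (56 - 11) - 1*44755 = 45 - 44755 = -44710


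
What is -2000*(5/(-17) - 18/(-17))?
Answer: -26000/17 ≈ -1529.4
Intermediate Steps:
-2000*(5/(-17) - 18/(-17)) = -2000*(5*(-1/17) - 18*(-1/17)) = -2000*(-5/17 + 18/17) = -2000*13/17 = -26000/17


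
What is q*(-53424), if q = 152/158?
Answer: -4060224/79 ≈ -51395.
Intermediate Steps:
q = 76/79 (q = 152*(1/158) = 76/79 ≈ 0.96203)
q*(-53424) = (76/79)*(-53424) = -4060224/79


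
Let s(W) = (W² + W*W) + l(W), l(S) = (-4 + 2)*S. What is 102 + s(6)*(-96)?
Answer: -5658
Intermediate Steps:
l(S) = -2*S
s(W) = -2*W + 2*W² (s(W) = (W² + W*W) - 2*W = (W² + W²) - 2*W = 2*W² - 2*W = -2*W + 2*W²)
102 + s(6)*(-96) = 102 + (2*6*(-1 + 6))*(-96) = 102 + (2*6*5)*(-96) = 102 + 60*(-96) = 102 - 5760 = -5658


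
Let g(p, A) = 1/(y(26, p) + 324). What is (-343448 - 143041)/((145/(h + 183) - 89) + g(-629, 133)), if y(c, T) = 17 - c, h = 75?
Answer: 13178987010/2395699 ≈ 5501.1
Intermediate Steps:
g(p, A) = 1/315 (g(p, A) = 1/((17 - 1*26) + 324) = 1/((17 - 26) + 324) = 1/(-9 + 324) = 1/315)
(-343448 - 143041)/((145/(h + 183) - 89) + g(-629, 133)) = (-343448 - 143041)/((145/(75 + 183) - 89) + 1/315) = -486489/((145/258 - 89) + 1/315) = -486489/(-22817/258 + 1/315) = -486489/(-2395699/27090) = -486489*(-27090/2395699) = 13178987010/2395699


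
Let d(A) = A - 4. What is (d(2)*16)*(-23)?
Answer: 736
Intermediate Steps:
d(A) = -4 + A
(d(2)*16)*(-23) = ((-4 + 2)*16)*(-23) = -2*16*(-23) = -32*(-23) = 736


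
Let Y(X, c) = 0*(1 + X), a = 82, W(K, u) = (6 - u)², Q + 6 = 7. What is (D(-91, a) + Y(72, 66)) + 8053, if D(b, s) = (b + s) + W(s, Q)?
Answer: 8069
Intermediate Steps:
Q = 1 (Q = -6 + 7 = 1)
Y(X, c) = 0
D(b, s) = 25 + b + s (D(b, s) = (b + s) + (-6 + 1)² = (b + s) + (-5)² = (b + s) + 25 = 25 + b + s)
(D(-91, a) + Y(72, 66)) + 8053 = ((25 - 91 + 82) + 0) + 8053 = (16 + 0) + 8053 = 16 + 8053 = 8069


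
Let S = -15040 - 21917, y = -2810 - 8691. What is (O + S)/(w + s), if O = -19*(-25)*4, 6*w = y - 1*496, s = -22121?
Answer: 70114/48241 ≈ 1.4534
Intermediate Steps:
y = -11501
w = -3999/2 (w = (-11501 - 1*496)/6 = (-11501 - 496)/6 = (1/6)*(-11997) = -3999/2 ≈ -1999.5)
S = -36957
O = 1900 (O = 475*4 = 1900)
(O + S)/(w + s) = (1900 - 36957)/(-3999/2 - 22121) = -35057/(-48241/2) = -35057*(-2/48241) = 70114/48241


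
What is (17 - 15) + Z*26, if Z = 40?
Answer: 1042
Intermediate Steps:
(17 - 15) + Z*26 = (17 - 15) + 40*26 = 2 + 1040 = 1042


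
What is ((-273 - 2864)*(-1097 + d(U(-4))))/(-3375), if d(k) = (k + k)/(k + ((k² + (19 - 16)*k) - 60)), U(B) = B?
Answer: -51613061/50625 ≈ -1019.5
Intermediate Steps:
d(k) = 2*k/(-60 + k² + 4*k) (d(k) = (2*k)/(k + ((k² + 3*k) - 60)) = (2*k)/(k + (-60 + k² + 3*k)) = (2*k)/(-60 + k² + 4*k) = 2*k/(-60 + k² + 4*k))
((-273 - 2864)*(-1097 + d(U(-4))))/(-3375) = ((-273 - 2864)*(-1097 + 2*(-4)/(-60 + (-4)² + 4*(-4))))/(-3375) = -3137*(-1097 + 2*(-4)/(-60 + 16 - 16))*(-1/3375) = -3137*(-1097 + 2*(-4)/(-60))*(-1/3375) = -3137*(-1097 + 2*(-4)*(-1/60))*(-1/3375) = -3137*(-1097 + 2/15)*(-1/3375) = -3137*(-16453/15)*(-1/3375) = (51613061/15)*(-1/3375) = -51613061/50625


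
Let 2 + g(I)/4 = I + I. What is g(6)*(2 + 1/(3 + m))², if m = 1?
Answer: 405/2 ≈ 202.50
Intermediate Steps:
g(I) = -8 + 8*I (g(I) = -8 + 4*(I + I) = -8 + 4*(2*I) = -8 + 8*I)
g(6)*(2 + 1/(3 + m))² = (-8 + 8*6)*(2 + 1/(3 + 1))² = (-8 + 48)*(2 + 1/4)² = 40*(2 + ¼)² = 40*(9/4)² = 40*(81/16) = 405/2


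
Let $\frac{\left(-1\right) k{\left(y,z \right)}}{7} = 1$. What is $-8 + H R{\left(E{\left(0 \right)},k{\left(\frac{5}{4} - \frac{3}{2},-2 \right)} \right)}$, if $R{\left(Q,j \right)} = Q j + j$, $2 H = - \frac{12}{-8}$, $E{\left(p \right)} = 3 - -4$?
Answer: $-50$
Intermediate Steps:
$E{\left(p \right)} = 7$ ($E{\left(p \right)} = 3 + 4 = 7$)
$k{\left(y,z \right)} = -7$ ($k{\left(y,z \right)} = \left(-7\right) 1 = -7$)
$H = \frac{3}{4}$ ($H = \frac{\left(-12\right) \frac{1}{-8}}{2} = \frac{\left(-12\right) \left(- \frac{1}{8}\right)}{2} = \frac{1}{2} \cdot \frac{3}{2} = \frac{3}{4} \approx 0.75$)
$R{\left(Q,j \right)} = j + Q j$
$-8 + H R{\left(E{\left(0 \right)},k{\left(\frac{5}{4} - \frac{3}{2},-2 \right)} \right)} = -8 + \frac{3 \left(- 7 \left(1 + 7\right)\right)}{4} = -8 + \frac{3 \left(\left(-7\right) 8\right)}{4} = -8 + \frac{3}{4} \left(-56\right) = -8 - 42 = -50$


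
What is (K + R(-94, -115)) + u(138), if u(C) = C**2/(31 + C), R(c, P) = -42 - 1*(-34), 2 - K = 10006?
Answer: -1672984/169 ≈ -9899.3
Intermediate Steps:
K = -10004 (K = 2 - 1*10006 = 2 - 10006 = -10004)
R(c, P) = -8 (R(c, P) = -42 + 34 = -8)
u(C) = C**2/(31 + C)
(K + R(-94, -115)) + u(138) = (-10004 - 8) + 138**2/(31 + 138) = -10012 + 19044/169 = -1672984/169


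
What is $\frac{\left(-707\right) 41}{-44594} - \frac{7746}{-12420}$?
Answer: $\frac{29393486}{23077395} \approx 1.2737$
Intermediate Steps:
$\frac{\left(-707\right) 41}{-44594} - \frac{7746}{-12420} = \left(-28987\right) \left(- \frac{1}{44594}\right) - - \frac{1291}{2070} = \frac{28987}{44594} + \frac{1291}{2070} = \frac{29393486}{23077395}$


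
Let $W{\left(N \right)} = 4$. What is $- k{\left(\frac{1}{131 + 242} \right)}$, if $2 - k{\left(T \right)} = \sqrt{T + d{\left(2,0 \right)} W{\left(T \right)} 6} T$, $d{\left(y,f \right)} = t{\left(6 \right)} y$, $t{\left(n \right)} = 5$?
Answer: $-2 + \frac{\sqrt{33391333}}{139129} \approx -1.9585$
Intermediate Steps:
$d{\left(y,f \right)} = 5 y$
$k{\left(T \right)} = 2 - T \sqrt{240 + T}$ ($k{\left(T \right)} = 2 - \sqrt{T + 5 \cdot 2 \cdot 4 \cdot 6} T = 2 - \sqrt{T + 10 \cdot 4 \cdot 6} T = 2 - \sqrt{T + 40 \cdot 6} T = 2 - \sqrt{T + 240} T = 2 - \sqrt{240 + T} T = 2 - T \sqrt{240 + T}$)
$- k{\left(\frac{1}{131 + 242} \right)} = - (2 - \frac{\sqrt{240 + \frac{1}{131 + 242}}}{131 + 242}) = - (2 - \frac{\sqrt{240 + \frac{1}{373}}}{373}) = - (2 - \frac{\sqrt{\frac{89521}{373}}}{373}) = - (2 - \frac{\frac{1}{373} \sqrt{33391333}}{373}) = - (2 - \frac{\sqrt{33391333}}{139129}) = -2 + \frac{\sqrt{33391333}}{139129}$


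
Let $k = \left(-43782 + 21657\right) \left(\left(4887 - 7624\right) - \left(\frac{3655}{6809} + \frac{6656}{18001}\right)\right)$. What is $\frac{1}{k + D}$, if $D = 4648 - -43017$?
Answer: $\frac{122568809}{7430592766378985} \approx 1.6495 \cdot 10^{-8}$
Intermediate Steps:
$D = 47665$ ($D = 4648 + 43017 = 47665$)
$k = \frac{7424750524098000}{122568809}$ ($k = - 22125 \left(-2737 - \frac{111114359}{122568809}\right) = \left(-22125\right) \left(- \frac{335581944592}{122568809}\right) = \frac{7424750524098000}{122568809} \approx 6.0576 \cdot 10^{7}$)
$\frac{1}{k + D} = \frac{1}{\frac{7424750524098000}{122568809} + 47665} = \frac{1}{\frac{7430592766378985}{122568809}} = \frac{122568809}{7430592766378985}$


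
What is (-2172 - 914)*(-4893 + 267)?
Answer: 14275836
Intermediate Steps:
(-2172 - 914)*(-4893 + 267) = -3086*(-4626) = 14275836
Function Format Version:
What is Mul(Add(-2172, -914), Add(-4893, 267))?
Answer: 14275836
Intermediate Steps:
Mul(Add(-2172, -914), Add(-4893, 267)) = Mul(-3086, -4626) = 14275836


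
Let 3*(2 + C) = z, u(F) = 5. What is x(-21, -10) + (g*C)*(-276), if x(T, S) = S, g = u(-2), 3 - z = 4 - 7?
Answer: -10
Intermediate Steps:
z = 6 (z = 3 - (4 - 7) = 3 - 1*(-3) = 3 + 3 = 6)
g = 5
C = 0 (C = -2 + (1/3)*6 = -2 + 2 = 0)
x(-21, -10) + (g*C)*(-276) = -10 + (5*0)*(-276) = -10 + 0*(-276) = -10 + 0 = -10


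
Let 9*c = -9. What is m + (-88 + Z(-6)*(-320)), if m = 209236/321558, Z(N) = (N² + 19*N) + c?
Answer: 4050449186/160779 ≈ 25193.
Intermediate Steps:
c = -1 (c = (⅑)*(-9) = -1)
Z(N) = -1 + N² + 19*N (Z(N) = (N² + 19*N) - 1 = -1 + N² + 19*N)
m = 104618/160779 (m = 209236*(1/321558) = 104618/160779 ≈ 0.65069)
m + (-88 + Z(-6)*(-320)) = 104618/160779 + (-88 + (-1 + (-6)² + 19*(-6))*(-320)) = 104618/160779 + (-88 + (-1 + 36 - 114)*(-320)) = 104618/160779 + (-88 - 79*(-320)) = 104618/160779 + (-88 + 25280) = 104618/160779 + 25192 = 4050449186/160779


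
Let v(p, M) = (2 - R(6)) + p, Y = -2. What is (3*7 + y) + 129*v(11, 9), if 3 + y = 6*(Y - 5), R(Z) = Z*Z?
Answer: -2991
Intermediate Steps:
R(Z) = Z²
y = -45 (y = -3 + 6*(-2 - 5) = -3 + 6*(-7) = -3 - 42 = -45)
v(p, M) = -34 + p (v(p, M) = (2 - 1*6²) + p = (2 - 1*36) + p = (2 - 36) + p = -34 + p)
(3*7 + y) + 129*v(11, 9) = (3*7 - 45) + 129*(-34 + 11) = (21 - 45) + 129*(-23) = -24 - 2967 = -2991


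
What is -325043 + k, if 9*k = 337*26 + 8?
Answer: -2916617/9 ≈ -3.2407e+5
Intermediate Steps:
k = 8770/9 (k = (337*26 + 8)/9 = (8762 + 8)/9 = (⅑)*8770 = 8770/9 ≈ 974.44)
-325043 + k = -325043 + 8770/9 = -2916617/9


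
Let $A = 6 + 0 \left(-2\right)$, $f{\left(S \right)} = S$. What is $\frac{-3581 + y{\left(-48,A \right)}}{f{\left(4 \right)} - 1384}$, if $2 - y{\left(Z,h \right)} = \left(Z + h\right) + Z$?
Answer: $\frac{1163}{460} \approx 2.5283$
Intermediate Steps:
$A = 6$ ($A = 6 + 0 = 6$)
$y{\left(Z,h \right)} = 2 - h - 2 Z$ ($y{\left(Z,h \right)} = 2 - \left(\left(Z + h\right) + Z\right) = 2 - \left(h + 2 Z\right) = 2 - h - 2 Z$)
$\frac{-3581 + y{\left(-48,A \right)}}{f{\left(4 \right)} - 1384} = \frac{-3581 - -92}{4 - 1384} = \frac{-3581 + \left(2 - 6 + 96\right)}{-1380} = \left(-3581 + 92\right) \left(- \frac{1}{1380}\right) = \left(-3489\right) \left(- \frac{1}{1380}\right) = \frac{1163}{460}$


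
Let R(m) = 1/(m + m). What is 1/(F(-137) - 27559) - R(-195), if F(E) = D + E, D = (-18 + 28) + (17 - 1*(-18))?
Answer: 233/92170 ≈ 0.0025279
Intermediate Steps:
D = 45 (D = 10 + (17 + 18) = 10 + 35 = 45)
R(m) = 1/(2*m)
F(E) = 45 + E
1/(F(-137) - 27559) - R(-195) = 1/((45 - 137) - 27559) - 1/(2*(-195)) = 1/(-92 - 27559) - (-1)/(2*195) = 1/(-27651) - 1*(-1/390) = -1/27651 + 1/390 = 233/92170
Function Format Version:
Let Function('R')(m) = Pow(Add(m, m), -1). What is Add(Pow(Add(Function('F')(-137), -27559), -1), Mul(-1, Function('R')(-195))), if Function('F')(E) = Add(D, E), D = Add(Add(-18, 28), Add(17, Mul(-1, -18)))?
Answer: Rational(233, 92170) ≈ 0.0025279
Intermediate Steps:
D = 45 (D = Add(10, Add(17, 18)) = Add(10, 35) = 45)
Function('R')(m) = Mul(Rational(1, 2), Pow(m, -1)) (Function('R')(m) = Pow(Mul(2, m), -1) = Mul(Rational(1, 2), Pow(m, -1)))
Function('F')(E) = Add(45, E)
Add(Pow(Add(Function('F')(-137), -27559), -1), Mul(-1, Function('R')(-195))) = Add(Pow(Add(Add(45, -137), -27559), -1), Mul(-1, Mul(Rational(1, 2), Pow(-195, -1)))) = Add(Pow(Add(-92, -27559), -1), Mul(-1, Mul(Rational(1, 2), Rational(-1, 195)))) = Add(Pow(-27651, -1), Mul(-1, Rational(-1, 390))) = Add(Rational(-1, 27651), Rational(1, 390)) = Rational(233, 92170)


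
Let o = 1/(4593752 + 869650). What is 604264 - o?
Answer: 3301337146127/5463402 ≈ 6.0426e+5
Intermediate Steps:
o = 1/5463402 ≈ 1.8304e-7
604264 - o = 604264 - 1*1/5463402 = 604264 - 1/5463402 = 3301337146127/5463402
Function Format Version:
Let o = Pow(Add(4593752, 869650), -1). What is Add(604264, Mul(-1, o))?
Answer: Rational(3301337146127, 5463402) ≈ 6.0426e+5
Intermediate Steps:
o = Rational(1, 5463402) (o = Pow(5463402, -1) = Rational(1, 5463402) ≈ 1.8304e-7)
Add(604264, Mul(-1, o)) = Add(604264, Mul(-1, Rational(1, 5463402))) = Add(604264, Rational(-1, 5463402)) = Rational(3301337146127, 5463402)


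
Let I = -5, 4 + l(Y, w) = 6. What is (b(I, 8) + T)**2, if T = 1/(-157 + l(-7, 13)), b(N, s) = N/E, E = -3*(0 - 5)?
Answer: 24964/216225 ≈ 0.11545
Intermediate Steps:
l(Y, w) = 2 (l(Y, w) = -4 + 6 = 2)
E = 15 (E = -3*(-5) = 15)
b(N, s) = N/15
T = -1/155 (T = 1/(-157 + 2) = 1/(-155) = -1/155 ≈ -0.0064516)
(b(I, 8) + T)**2 = ((1/15)*(-5) - 1/155)**2 = (-1/3 - 1/155)**2 = (-158/465)**2 = 24964/216225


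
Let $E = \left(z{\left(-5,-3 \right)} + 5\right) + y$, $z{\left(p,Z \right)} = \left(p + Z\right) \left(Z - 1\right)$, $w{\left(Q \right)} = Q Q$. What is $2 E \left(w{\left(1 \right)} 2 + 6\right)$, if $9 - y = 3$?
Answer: $688$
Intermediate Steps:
$y = 6$ ($y = 9 - 3 = 6$)
$w{\left(Q \right)} = Q^{2}$
$z{\left(p,Z \right)} = \left(-1 + Z\right) \left(Z + p\right)$ ($z{\left(p,Z \right)} = \left(Z + p\right) \left(-1 + Z\right) = \left(-1 + Z\right) \left(Z + p\right)$)
$E = 43$ ($E = \left(\left(\left(-3\right)^{2} - -3 - -5 - -15\right) + 5\right) + 6 = \left(\left(9 + 3 + 5 + 15\right) + 5\right) + 6 = \left(32 + 5\right) + 6 = 37 + 6 = 43$)
$2 E \left(w{\left(1 \right)} 2 + 6\right) = 2 \cdot 43 \left(1^{2} \cdot 2 + 6\right) = 86 \left(1 \cdot 2 + 6\right) = 86 \left(2 + 6\right) = 86 \cdot 8 = 688$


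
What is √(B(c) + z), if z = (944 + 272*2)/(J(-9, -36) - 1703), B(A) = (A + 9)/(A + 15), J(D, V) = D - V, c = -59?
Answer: √21118438/9218 ≈ 0.49853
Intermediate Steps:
B(A) = (9 + A)/(15 + A)
z = -372/419 (z = (944 + 272*2)/((-9 - 1*(-36)) - 1703) = (944 + 544)/((-9 + 36) - 1703) = 1488/(27 - 1703) = 1488/(-1676) = 1488*(-1/1676) = -372/419 ≈ -0.88783)
√(B(c) + z) = √((9 - 59)/(15 - 59) - 372/419) = √(-50/(-44) - 372/419) = √(-1/44*(-50) - 372/419) = √(25/22 - 372/419) = √(2291/9218) = √21118438/9218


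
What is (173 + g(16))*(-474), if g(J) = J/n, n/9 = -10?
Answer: -1228766/15 ≈ -81918.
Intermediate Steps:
n = -90 (n = 9*(-10) = -90)
g(J) = -J/90 (g(J) = J/(-90) = J*(-1/90) = -J/90)
(173 + g(16))*(-474) = (173 - 1/90*16)*(-474) = (173 - 8/45)*(-474) = (7777/45)*(-474) = -1228766/15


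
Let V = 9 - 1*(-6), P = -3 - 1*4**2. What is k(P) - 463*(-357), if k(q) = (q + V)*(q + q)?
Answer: 165443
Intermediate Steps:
P = -19 (P = -3 - 1*16 = -3 - 16 = -19)
V = 15 (V = 9 + 6 = 15)
k(q) = 2*q*(15 + q) (k(q) = (q + 15)*(q + q) = (15 + q)*(2*q) = 2*q*(15 + q))
k(P) - 463*(-357) = 2*(-19)*(15 - 19) - 463*(-357) = 2*(-19)*(-4) + 165291 = 152 + 165291 = 165443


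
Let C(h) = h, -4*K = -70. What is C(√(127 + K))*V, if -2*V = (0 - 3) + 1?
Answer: 17*√2/2 ≈ 12.021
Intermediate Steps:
K = 35/2 (K = -¼*(-70) = 35/2 ≈ 17.500)
V = 1 (V = -((0 - 3) + 1)/2 = -(-3 + 1)/2 = -½*(-2) = 1)
C(√(127 + K))*V = √(127 + 35/2)*1 = √(289/2)*1 = (17*√2/2)*1 = 17*√2/2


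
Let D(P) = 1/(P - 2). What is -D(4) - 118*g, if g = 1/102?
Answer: -169/102 ≈ -1.6569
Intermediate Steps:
D(P) = 1/(-2 + P)
g = 1/102 ≈ 0.0098039
-D(4) - 118*g = -1/(-2 + 4) - 118*1/102 = -1/2 - 59/51 = -1*½ - 59/51 = -½ - 59/51 = -169/102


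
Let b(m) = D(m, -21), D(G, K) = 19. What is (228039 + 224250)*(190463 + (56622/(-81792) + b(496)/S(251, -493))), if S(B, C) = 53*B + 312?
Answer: 5329433398300658959/61866560 ≈ 8.6144e+10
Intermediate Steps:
b(m) = 19
S(B, C) = 312 + 53*B
(228039 + 224250)*(190463 + (56622/(-81792) + b(496)/S(251, -493))) = (228039 + 224250)*(190463 + (56622/(-81792) + 19/(312 + 53*251))) = 452289*(190463 + (56622*(-1/81792) + 19/(312 + 13303))) = 452289*(190463 + (-9437/13632 + 19/13615)) = 452289*(190463 - 128225747/185599680) = 452289*(35349743626093/185599680) = 5329433398300658959/61866560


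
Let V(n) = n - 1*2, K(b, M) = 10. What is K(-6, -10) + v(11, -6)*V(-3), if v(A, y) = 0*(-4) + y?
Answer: 40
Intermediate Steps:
v(A, y) = y (v(A, y) = 0 + y = y)
V(n) = -2 + n (V(n) = n - 2 = -2 + n)
K(-6, -10) + v(11, -6)*V(-3) = 10 - 6*(-2 - 3) = 10 - 6*(-5) = 10 + 30 = 40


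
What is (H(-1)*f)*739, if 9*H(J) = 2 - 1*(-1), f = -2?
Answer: -1478/3 ≈ -492.67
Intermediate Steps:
H(J) = ⅓ (H(J) = (2 - 1*(-1))/9 = (2 + 1)/9 = (⅑)*3 = ⅓)
(H(-1)*f)*739 = ((⅓)*(-2))*739 = -⅔*739 = -1478/3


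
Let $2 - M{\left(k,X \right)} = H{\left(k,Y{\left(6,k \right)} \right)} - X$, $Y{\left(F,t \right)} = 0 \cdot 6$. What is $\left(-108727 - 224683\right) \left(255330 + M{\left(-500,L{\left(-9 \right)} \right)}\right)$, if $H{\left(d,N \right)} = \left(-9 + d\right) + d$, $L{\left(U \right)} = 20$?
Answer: $-85473321010$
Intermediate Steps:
$Y{\left(F,t \right)} = 0$
$H{\left(d,N \right)} = -9 + 2 d$
$M{\left(k,X \right)} = 11 + X - 2 k$ ($M{\left(k,X \right)} = 2 - \left(\left(-9 + 2 k\right) - X\right) = 2 - \left(-9 - X + 2 k\right) = 2 + \left(9 + X - 2 k\right) = 11 + X - 2 k$)
$\left(-108727 - 224683\right) \left(255330 + M{\left(-500,L{\left(-9 \right)} \right)}\right) = \left(-108727 - 224683\right) \left(255330 + \left(11 + 20 - -1000\right)\right) = - 333410 \left(255330 + \left(11 + 20 + 1000\right)\right) = - 333410 \left(255330 + 1031\right) = \left(-333410\right) 256361 = -85473321010$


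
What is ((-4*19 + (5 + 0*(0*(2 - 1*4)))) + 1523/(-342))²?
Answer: 665898025/116964 ≈ 5693.2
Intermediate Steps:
((-4*19 + (5 + 0*(0*(2 - 1*4)))) + 1523/(-342))² = ((-76 + (5 + 0*(0*(2 - 4)))) + 1523*(-1/342))² = ((-76 + (5 + 0*(0*(-2)))) - 1523/342)² = ((-76 + (5 + 0*0)) - 1523/342)² = ((-76 + (5 + 0)) - 1523/342)² = ((-76 + 5) - 1523/342)² = (-71 - 1523/342)² = (-25805/342)² = 665898025/116964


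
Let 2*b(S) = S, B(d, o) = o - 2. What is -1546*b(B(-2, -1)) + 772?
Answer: 3091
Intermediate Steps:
B(d, o) = -2 + o
b(S) = S/2
-1546*b(B(-2, -1)) + 772 = -773*(-2 - 1) + 772 = -773*(-3) + 772 = -1546*(-3/2) + 772 = 2319 + 772 = 3091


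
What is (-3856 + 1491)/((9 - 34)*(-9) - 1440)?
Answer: 473/243 ≈ 1.9465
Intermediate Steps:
(-3856 + 1491)/((9 - 34)*(-9) - 1440) = -2365/(-25*(-9) - 1440) = -2365/(225 - 1440) = -2365/(-1215) = -2365*(-1/1215) = 473/243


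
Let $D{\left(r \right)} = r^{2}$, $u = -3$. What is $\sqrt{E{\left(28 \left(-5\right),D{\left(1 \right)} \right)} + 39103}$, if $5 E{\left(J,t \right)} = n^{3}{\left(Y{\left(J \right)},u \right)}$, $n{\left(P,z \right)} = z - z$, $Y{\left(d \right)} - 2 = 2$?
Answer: $\sqrt{39103} \approx 197.74$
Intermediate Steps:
$Y{\left(d \right)} = 4$ ($Y{\left(d \right)} = 2 + 2 = 4$)
$n{\left(P,z \right)} = 0$
$E{\left(J,t \right)} = 0$ ($E{\left(J,t \right)} = \frac{0^{3}}{5} = \frac{1}{5} \cdot 0 = 0$)
$\sqrt{E{\left(28 \left(-5\right),D{\left(1 \right)} \right)} + 39103} = \sqrt{0 + 39103} = \sqrt{39103}$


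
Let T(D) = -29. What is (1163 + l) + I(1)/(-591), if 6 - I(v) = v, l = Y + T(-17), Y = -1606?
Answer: -278957/591 ≈ -472.01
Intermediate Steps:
l = -1635 (l = -1606 - 29 = -1635)
I(v) = 6 - v
(1163 + l) + I(1)/(-591) = (1163 - 1635) + (6 - 1*1)/(-591) = -472 + (6 - 1)*(-1/591) = -472 + 5*(-1/591) = -472 - 5/591 = -278957/591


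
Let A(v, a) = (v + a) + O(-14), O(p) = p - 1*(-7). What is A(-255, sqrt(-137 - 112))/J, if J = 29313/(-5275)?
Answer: 1382050/29313 - 5275*I*sqrt(249)/29313 ≈ 47.148 - 2.8396*I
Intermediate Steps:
O(p) = 7 + p (O(p) = p + 7 = 7 + p)
J = -29313/5275 (J = 29313*(-1/5275) = -29313/5275 ≈ -5.5570)
A(v, a) = -7 + a + v (A(v, a) = (v + a) + (7 - 14) = (a + v) - 7 = -7 + a + v)
A(-255, sqrt(-137 - 112))/J = (-7 + sqrt(-137 - 112) - 255)/(-29313/5275) = (-7 + sqrt(-249) - 255)*(-5275/29313) = (-7 + I*sqrt(249) - 255)*(-5275/29313) = (-262 + I*sqrt(249))*(-5275/29313) = 1382050/29313 - 5275*I*sqrt(249)/29313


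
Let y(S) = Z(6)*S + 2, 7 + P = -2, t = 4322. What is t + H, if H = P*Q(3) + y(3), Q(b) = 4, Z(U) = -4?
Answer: 4276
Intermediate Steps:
P = -9 (P = -7 - 2 = -9)
y(S) = 2 - 4*S (y(S) = -4*S + 2 = 2 - 4*S)
H = -46 (H = -9*4 + (2 - 4*3) = -36 + (2 - 12) = -36 - 10 = -46)
t + H = 4322 - 46 = 4276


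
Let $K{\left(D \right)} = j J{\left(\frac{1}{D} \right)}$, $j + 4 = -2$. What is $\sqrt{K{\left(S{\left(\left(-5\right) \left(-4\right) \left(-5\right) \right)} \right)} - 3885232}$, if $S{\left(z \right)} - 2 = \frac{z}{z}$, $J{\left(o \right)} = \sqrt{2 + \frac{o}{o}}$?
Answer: $\sqrt{-3885232 - 6 \sqrt{3}} \approx 1971.1 i$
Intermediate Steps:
$j = -6$ ($j = -4 - 2 = -6$)
$J{\left(o \right)} = \sqrt{3}$ ($J{\left(o \right)} = \sqrt{2 + 1} = \sqrt{3}$)
$S{\left(z \right)} = 3$ ($S{\left(z \right)} = 2 + \frac{z}{z} = 2 + 1 = 3$)
$K{\left(D \right)} = - 6 \sqrt{3}$
$\sqrt{K{\left(S{\left(\left(-5\right) \left(-4\right) \left(-5\right) \right)} \right)} - 3885232} = \sqrt{- 6 \sqrt{3} - 3885232} = \sqrt{-3885232 - 6 \sqrt{3}}$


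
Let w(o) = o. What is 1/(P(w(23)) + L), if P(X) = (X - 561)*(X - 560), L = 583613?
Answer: 1/872519 ≈ 1.1461e-6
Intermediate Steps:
P(X) = (-561 + X)*(-560 + X)
1/(P(w(23)) + L) = 1/((314160 + 23**2 - 1121*23) + 583613) = 1/((314160 + 529 - 25783) + 583613) = 1/(288906 + 583613) = 1/872519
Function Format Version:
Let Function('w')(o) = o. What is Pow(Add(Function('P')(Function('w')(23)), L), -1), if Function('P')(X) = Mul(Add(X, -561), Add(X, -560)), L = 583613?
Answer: Rational(1, 872519) ≈ 1.1461e-6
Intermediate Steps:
Function('P')(X) = Mul(Add(-561, X), Add(-560, X))
Pow(Add(Function('P')(Function('w')(23)), L), -1) = Pow(Add(Add(314160, Pow(23, 2), Mul(-1121, 23)), 583613), -1) = Pow(Add(Add(314160, 529, -25783), 583613), -1) = Pow(Add(288906, 583613), -1) = Pow(872519, -1) = Rational(1, 872519)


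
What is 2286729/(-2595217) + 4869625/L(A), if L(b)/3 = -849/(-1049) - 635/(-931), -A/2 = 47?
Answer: 12342240742610652017/11340065393634 ≈ 1.0884e+6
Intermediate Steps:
A = -94 (A = -2*47 = -94)
L(b) = 4369602/976619 (L(b) = 3*(-849/(-1049) - 635/(-931)) = 3*(-849*(-1/1049) - 635*(-1/931)) = 3*(849/1049 + 635/931) = 3*(1456534/976619) = 4369602/976619)
2286729/(-2595217) + 4869625/L(A) = 2286729/(-2595217) + 4869625/(4369602/976619) = 2286729*(-1/2595217) + 4869625*(976619/4369602) = -2286729/2595217 + 4755768297875/4369602 = 12342240742610652017/11340065393634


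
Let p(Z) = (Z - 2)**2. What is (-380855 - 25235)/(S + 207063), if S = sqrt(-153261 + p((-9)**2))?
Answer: -84086213670/42875232989 + 812180*I*sqrt(36755)/42875232989 ≈ -1.9612 + 0.0036317*I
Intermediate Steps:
p(Z) = (-2 + Z)**2
S = 2*I*sqrt(36755) (S = sqrt(-153261 + (-2 + (-9)**2)**2) = sqrt(-153261 + (-2 + 81)**2) = sqrt(-153261 + 79**2) = sqrt(-153261 + 6241) = sqrt(-147020) = 2*I*sqrt(36755) ≈ 383.43*I)
(-380855 - 25235)/(S + 207063) = (-380855 - 25235)/(2*I*sqrt(36755) + 207063) = -406090/(207063 + 2*I*sqrt(36755))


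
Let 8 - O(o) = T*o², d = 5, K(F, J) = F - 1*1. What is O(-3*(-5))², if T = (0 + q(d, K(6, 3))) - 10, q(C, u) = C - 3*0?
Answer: 1283689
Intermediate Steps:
K(F, J) = -1 + F (K(F, J) = F - 1 = -1 + F)
q(C, u) = C (q(C, u) = C + 0 = C)
T = -5 (T = (0 + 5) - 10 = 5 - 10 = -5)
O(o) = 8 + 5*o² (O(o) = 8 - (-5)*o² = 8 + 5*o²)
O(-3*(-5))² = (8 + 5*(-3*(-5))²)² = (8 + 5*15²)² = (8 + 5*225)² = (8 + 1125)² = 1133² = 1283689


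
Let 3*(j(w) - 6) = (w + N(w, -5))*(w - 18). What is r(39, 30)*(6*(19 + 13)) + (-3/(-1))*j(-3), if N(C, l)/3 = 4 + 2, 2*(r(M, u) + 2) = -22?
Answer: -2793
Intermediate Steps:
r(M, u) = -13 (r(M, u) = -2 + (½)*(-22) = -2 - 11 = -13)
N(C, l) = 18 (N(C, l) = 3*(4 + 2) = 3*6 = 18)
j(w) = 6 + (-18 + w)*(18 + w)/3 (j(w) = 6 + ((w + 18)*(w - 18))/3 = 6 + ((18 + w)*(-18 + w))/3 = 6 + ((-18 + w)*(18 + w))/3 = 6 + (-18 + w)*(18 + w)/3)
r(39, 30)*(6*(19 + 13)) + (-3/(-1))*j(-3) = -78*(19 + 13) + (-3/(-1))*(-102 + (⅓)*(-3)²) = -78*32 + (-3*(-1))*(-102 + (⅓)*9) = -13*192 + 3*(-102 + 3) = -2496 + 3*(-99) = -2496 - 297 = -2793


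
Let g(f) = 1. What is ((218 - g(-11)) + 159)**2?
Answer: 141376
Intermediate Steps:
((218 - g(-11)) + 159)**2 = ((218 - 1*1) + 159)**2 = ((218 - 1) + 159)**2 = (217 + 159)**2 = 376**2 = 141376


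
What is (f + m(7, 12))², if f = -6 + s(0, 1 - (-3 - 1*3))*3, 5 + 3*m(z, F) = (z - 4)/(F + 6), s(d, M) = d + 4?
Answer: 6241/324 ≈ 19.262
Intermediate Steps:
s(d, M) = 4 + d
m(z, F) = -5/3 + (-4 + z)/(3*(6 + F)) (m(z, F) = -5/3 + ((z - 4)/(F + 6))/3 = -5/3 + ((-4 + z)/(6 + F))/3 = -5/3 + (-4 + z)/(3*(6 + F)))
f = 6 (f = -6 + (4 + 0)*3 = -6 + 4*3 = -6 + 12 = 6)
(f + m(7, 12))² = (6 + (-34 + 7 - 5*12)/(3*(6 + 12)))² = (6 + (⅓)*(-34 + 7 - 60)/18)² = (6 + (⅓)*(1/18)*(-87))² = (6 - 29/18)² = (79/18)² = 6241/324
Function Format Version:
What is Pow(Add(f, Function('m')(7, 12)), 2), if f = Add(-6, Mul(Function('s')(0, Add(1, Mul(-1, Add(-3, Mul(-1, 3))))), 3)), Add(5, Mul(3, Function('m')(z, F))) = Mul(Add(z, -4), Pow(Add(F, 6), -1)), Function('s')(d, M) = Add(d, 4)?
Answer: Rational(6241, 324) ≈ 19.262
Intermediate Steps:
Function('s')(d, M) = Add(4, d)
Function('m')(z, F) = Add(Rational(-5, 3), Mul(Rational(1, 3), Pow(Add(6, F), -1), Add(-4, z))) (Function('m')(z, F) = Add(Rational(-5, 3), Mul(Rational(1, 3), Mul(Add(z, -4), Pow(Add(F, 6), -1)))) = Add(Rational(-5, 3), Mul(Rational(1, 3), Mul(Add(-4, z), Pow(Add(6, F), -1)))) = Add(Rational(-5, 3), Mul(Rational(1, 3), Mul(Pow(Add(6, F), -1), Add(-4, z)))) = Add(Rational(-5, 3), Mul(Rational(1, 3), Pow(Add(6, F), -1), Add(-4, z))))
f = 6 (f = Add(-6, Mul(Add(4, 0), 3)) = Add(-6, Mul(4, 3)) = Add(-6, 12) = 6)
Pow(Add(f, Function('m')(7, 12)), 2) = Pow(Add(6, Mul(Rational(1, 3), Pow(Add(6, 12), -1), Add(-34, 7, Mul(-5, 12)))), 2) = Pow(Add(6, Mul(Rational(1, 3), Pow(18, -1), Add(-34, 7, -60))), 2) = Pow(Add(6, Mul(Rational(1, 3), Rational(1, 18), -87)), 2) = Pow(Add(6, Rational(-29, 18)), 2) = Pow(Rational(79, 18), 2) = Rational(6241, 324)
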